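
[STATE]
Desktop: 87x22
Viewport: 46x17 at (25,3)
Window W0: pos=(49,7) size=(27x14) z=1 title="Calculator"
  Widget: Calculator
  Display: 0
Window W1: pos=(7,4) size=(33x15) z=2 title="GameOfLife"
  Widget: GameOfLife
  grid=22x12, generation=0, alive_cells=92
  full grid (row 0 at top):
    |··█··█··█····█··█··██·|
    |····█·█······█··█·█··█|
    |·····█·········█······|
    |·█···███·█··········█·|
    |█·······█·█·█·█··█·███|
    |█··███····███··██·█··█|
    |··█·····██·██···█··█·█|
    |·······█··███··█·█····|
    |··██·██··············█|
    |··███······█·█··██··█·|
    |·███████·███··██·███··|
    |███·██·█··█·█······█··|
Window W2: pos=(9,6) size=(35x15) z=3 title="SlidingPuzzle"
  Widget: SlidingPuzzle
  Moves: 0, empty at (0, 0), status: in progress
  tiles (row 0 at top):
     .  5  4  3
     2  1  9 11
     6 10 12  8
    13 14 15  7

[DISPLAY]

                                              
━━━━━━━━━━━━━━┓                               
              ┃                               
━━━━━━━━━━━━━━━━━━┓                           
                  ┃     ┏━━━━━━━━━━━━━━━━━━━━━
──────────────────┨     ┃ Calculator          
┬────┐            ┃     ┠─────────────────────
│  3 │            ┃     ┃                     
┼────┤            ┃     ┃┌───┬───┬───┬───┐    
│ 11 │            ┃     ┃│ 7 │ 8 │ 9 │ ÷ │    
┼────┤            ┃     ┃├───┼───┼───┼───┤    
│  8 │            ┃     ┃│ 4 │ 5 │ 6 │ × │    
┼────┤            ┃     ┃├───┼───┼───┼───┤    
│  7 │            ┃     ┃│ 1 │ 2 │ 3 │ - │    
┴────┘            ┃     ┃├───┼───┼───┼───┤    
                  ┃     ┃│ 0 │ . │ = │ + │    
                  ┃     ┃└───┴───┴───┴───┘    


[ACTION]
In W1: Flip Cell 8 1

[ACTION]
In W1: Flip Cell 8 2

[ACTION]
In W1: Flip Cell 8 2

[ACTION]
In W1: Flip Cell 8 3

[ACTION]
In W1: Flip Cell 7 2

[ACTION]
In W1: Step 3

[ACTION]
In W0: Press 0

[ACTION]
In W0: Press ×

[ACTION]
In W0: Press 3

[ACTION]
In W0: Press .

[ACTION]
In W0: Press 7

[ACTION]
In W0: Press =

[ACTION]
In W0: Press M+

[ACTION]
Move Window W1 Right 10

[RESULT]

                                              
━━━━━━━━━━━━━━━━━━━━━━━━┓                     
Life                    ┃                     
━━━━━━━━━━━━━━━━━━┓─────┨                     
                  ┃     ┃━━━━━━━━━━━━━━━━━━━━━
──────────────────┨     ┃ Calculator          
┬────┐            ┃     ┃─────────────────────
│  3 │            ┃     ┃                     
┼────┤            ┃     ┃┌───┬───┬───┬───┐    
│ 11 │            ┃     ┃│ 7 │ 8 │ 9 │ ÷ │    
┼────┤            ┃     ┃├───┼───┼───┼───┤    
│  8 │            ┃     ┃│ 4 │ 5 │ 6 │ × │    
┼────┤            ┃     ┃├───┼───┼───┼───┤    
│  7 │            ┃     ┃│ 1 │ 2 │ 3 │ - │    
┴────┘            ┃     ┃├───┼───┼───┼───┤    
                  ┃━━━━━┛│ 0 │ . │ = │ + │    
                  ┃     ┃└───┴───┴───┴───┘    


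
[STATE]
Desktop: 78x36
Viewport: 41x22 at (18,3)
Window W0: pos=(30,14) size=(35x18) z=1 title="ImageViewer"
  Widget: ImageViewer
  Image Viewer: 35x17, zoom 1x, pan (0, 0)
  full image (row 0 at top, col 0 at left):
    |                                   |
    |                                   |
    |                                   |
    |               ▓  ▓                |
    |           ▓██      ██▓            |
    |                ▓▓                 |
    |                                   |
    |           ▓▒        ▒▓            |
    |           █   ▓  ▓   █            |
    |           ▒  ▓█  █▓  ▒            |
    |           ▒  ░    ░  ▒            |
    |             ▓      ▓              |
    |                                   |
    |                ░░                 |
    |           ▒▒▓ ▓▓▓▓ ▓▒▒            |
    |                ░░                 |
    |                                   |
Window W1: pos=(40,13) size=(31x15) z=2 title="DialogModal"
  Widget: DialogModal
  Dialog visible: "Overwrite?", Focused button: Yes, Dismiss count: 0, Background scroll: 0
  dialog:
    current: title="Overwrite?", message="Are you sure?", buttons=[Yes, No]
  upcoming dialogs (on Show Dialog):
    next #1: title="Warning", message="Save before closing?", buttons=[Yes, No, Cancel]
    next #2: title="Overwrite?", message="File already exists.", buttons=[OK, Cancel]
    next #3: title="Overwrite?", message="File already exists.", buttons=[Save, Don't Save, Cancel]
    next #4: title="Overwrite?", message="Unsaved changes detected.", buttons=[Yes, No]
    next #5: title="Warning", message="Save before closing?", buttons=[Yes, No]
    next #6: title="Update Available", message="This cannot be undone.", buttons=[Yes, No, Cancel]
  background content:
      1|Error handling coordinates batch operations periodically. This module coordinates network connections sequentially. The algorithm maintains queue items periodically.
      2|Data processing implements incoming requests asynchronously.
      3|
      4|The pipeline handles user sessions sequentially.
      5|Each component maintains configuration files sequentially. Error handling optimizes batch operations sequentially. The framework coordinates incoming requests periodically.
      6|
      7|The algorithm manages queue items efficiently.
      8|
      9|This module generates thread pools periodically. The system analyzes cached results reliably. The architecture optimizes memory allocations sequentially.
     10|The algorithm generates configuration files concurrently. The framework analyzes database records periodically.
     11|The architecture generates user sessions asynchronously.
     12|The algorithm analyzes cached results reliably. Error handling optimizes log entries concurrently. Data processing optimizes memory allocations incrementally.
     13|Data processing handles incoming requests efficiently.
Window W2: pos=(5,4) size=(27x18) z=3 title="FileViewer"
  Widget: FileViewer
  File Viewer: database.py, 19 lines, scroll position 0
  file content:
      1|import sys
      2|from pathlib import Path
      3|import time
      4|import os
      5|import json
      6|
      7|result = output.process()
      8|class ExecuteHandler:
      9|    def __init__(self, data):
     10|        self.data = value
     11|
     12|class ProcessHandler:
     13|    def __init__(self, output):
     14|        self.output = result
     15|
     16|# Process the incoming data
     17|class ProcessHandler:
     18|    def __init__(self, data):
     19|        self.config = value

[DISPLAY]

                                         
━━━━━━━━━━━━━┓                           
             ┃                           
─────────────┨                           
            ▲┃                           
 import Path█┃                           
            ░┃                           
            ░┃                           
            ░┃                           
            ░┃                           
put.process(░┃        ┏━━━━━━━━━━━━━━━━━━
eHandler:   ░┃━━━━━━━━┃ DialogModal      
it__(self, d░┃ImageVie┠──────────────────
.data = valu░┃────────┃Error handling coo
            ░┃        ┃Data processing im
sHandler:   ░┃        ┃                  
it__(self, o░┃        ┃The pi┌───────────
.output = re▼┃        ┃Each c│   Overwrit
━━━━━━━━━━━━━┛        ┃      │ Are you su
            ┃         ┃The al│   [Yes]  N
            ┃         ┃      └───────────
            ┃         ┃This module genera


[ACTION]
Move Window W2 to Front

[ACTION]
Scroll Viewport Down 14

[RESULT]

eHandler:   ░┃━━━━━━━━┃ DialogModal      
it__(self, d░┃ImageVie┠──────────────────
.data = valu░┃────────┃Error handling coo
            ░┃        ┃Data processing im
sHandler:   ░┃        ┃                  
it__(self, o░┃        ┃The pi┌───────────
.output = re▼┃        ┃Each c│   Overwrit
━━━━━━━━━━━━━┛        ┃      │ Are you su
            ┃         ┃The al│   [Yes]  N
            ┃         ┃      └───────────
            ┃         ┃This module genera
            ┃         ┃The algorithm gene
            ┃         ┃The architecture g
            ┃         ┗━━━━━━━━━━━━━━━━━━
            ┃             ▓      ▓       
            ┃                            
            ┃                ░░          
            ┗━━━━━━━━━━━━━━━━━━━━━━━━━━━━
                                         
                                         
                                         
                                         


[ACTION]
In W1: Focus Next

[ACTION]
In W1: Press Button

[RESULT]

eHandler:   ░┃━━━━━━━━┃ DialogModal      
it__(self, d░┃ImageVie┠──────────────────
.data = valu░┃────────┃Error handling coo
            ░┃        ┃Data processing im
sHandler:   ░┃        ┃                  
it__(self, o░┃        ┃The pipeline handl
.output = re▼┃        ┃Each component mai
━━━━━━━━━━━━━┛        ┃                  
            ┃         ┃The algorithm mana
            ┃         ┃                  
            ┃         ┃This module genera
            ┃         ┃The algorithm gene
            ┃         ┃The architecture g
            ┃         ┗━━━━━━━━━━━━━━━━━━
            ┃             ▓      ▓       
            ┃                            
            ┃                ░░          
            ┗━━━━━━━━━━━━━━━━━━━━━━━━━━━━
                                         
                                         
                                         
                                         


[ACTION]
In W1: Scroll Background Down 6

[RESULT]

eHandler:   ░┃━━━━━━━━┃ DialogModal      
it__(self, d░┃ImageVie┠──────────────────
.data = valu░┃────────┃The algorithm mana
            ░┃        ┃                  
sHandler:   ░┃        ┃This module genera
it__(self, o░┃        ┃The algorithm gene
.output = re▼┃        ┃The architecture g
━━━━━━━━━━━━━┛        ┃The algorithm anal
            ┃         ┃Data processing ha
            ┃         ┃                  
            ┃         ┃                  
            ┃         ┃                  
            ┃         ┃                  
            ┃         ┗━━━━━━━━━━━━━━━━━━
            ┃             ▓      ▓       
            ┃                            
            ┃                ░░          
            ┗━━━━━━━━━━━━━━━━━━━━━━━━━━━━
                                         
                                         
                                         
                                         


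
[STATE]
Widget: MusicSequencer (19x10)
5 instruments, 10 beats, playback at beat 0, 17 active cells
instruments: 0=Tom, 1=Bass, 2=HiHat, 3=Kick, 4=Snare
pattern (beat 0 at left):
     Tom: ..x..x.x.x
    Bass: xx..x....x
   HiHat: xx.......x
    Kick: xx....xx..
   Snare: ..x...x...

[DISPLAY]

      ▼123456789   
   Tom··█··█·█·█   
  Bass██··█····█   
 HiHat██·······█   
  Kick██····██··   
 Snare··█···█···   
                   
                   
                   
                   


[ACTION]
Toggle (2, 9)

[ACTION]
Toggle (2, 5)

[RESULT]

      ▼123456789   
   Tom··█··█·█·█   
  Bass██··█····█   
 HiHat██···█····   
  Kick██····██··   
 Snare··█···█···   
                   
                   
                   
                   


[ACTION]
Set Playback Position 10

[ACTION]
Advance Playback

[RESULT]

      0▼23456789   
   Tom··█··█·█·█   
  Bass██··█····█   
 HiHat██···█····   
  Kick██····██··   
 Snare··█···█···   
                   
                   
                   
                   


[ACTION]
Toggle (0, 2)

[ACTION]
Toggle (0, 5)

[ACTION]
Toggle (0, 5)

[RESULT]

      0▼23456789   
   Tom·····█·█·█   
  Bass██··█····█   
 HiHat██···█····   
  Kick██····██··   
 Snare··█···█···   
                   
                   
                   
                   


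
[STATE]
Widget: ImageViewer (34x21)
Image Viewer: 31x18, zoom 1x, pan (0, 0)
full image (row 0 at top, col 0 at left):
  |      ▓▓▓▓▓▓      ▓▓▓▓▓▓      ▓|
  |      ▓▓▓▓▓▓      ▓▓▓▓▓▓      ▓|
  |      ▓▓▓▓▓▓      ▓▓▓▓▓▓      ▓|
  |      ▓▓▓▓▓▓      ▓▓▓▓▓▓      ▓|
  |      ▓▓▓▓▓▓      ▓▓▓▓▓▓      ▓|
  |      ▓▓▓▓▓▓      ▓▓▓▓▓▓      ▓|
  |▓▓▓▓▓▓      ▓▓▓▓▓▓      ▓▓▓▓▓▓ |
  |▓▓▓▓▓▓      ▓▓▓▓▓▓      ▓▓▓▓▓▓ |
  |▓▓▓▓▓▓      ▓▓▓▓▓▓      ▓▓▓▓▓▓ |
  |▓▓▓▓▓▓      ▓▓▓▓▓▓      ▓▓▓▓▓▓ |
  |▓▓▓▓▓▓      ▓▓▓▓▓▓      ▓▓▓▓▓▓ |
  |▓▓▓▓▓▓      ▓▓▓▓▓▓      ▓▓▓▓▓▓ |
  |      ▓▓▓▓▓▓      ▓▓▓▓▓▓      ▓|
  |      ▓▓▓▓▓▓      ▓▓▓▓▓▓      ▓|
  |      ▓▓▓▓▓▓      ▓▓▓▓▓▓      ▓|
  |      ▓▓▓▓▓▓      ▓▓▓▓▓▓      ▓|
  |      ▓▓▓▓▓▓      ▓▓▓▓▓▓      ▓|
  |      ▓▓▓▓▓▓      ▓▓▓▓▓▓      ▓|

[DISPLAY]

      ▓▓▓▓▓▓      ▓▓▓▓▓▓      ▓   
      ▓▓▓▓▓▓      ▓▓▓▓▓▓      ▓   
      ▓▓▓▓▓▓      ▓▓▓▓▓▓      ▓   
      ▓▓▓▓▓▓      ▓▓▓▓▓▓      ▓   
      ▓▓▓▓▓▓      ▓▓▓▓▓▓      ▓   
      ▓▓▓▓▓▓      ▓▓▓▓▓▓      ▓   
▓▓▓▓▓▓      ▓▓▓▓▓▓      ▓▓▓▓▓▓    
▓▓▓▓▓▓      ▓▓▓▓▓▓      ▓▓▓▓▓▓    
▓▓▓▓▓▓      ▓▓▓▓▓▓      ▓▓▓▓▓▓    
▓▓▓▓▓▓      ▓▓▓▓▓▓      ▓▓▓▓▓▓    
▓▓▓▓▓▓      ▓▓▓▓▓▓      ▓▓▓▓▓▓    
▓▓▓▓▓▓      ▓▓▓▓▓▓      ▓▓▓▓▓▓    
      ▓▓▓▓▓▓      ▓▓▓▓▓▓      ▓   
      ▓▓▓▓▓▓      ▓▓▓▓▓▓      ▓   
      ▓▓▓▓▓▓      ▓▓▓▓▓▓      ▓   
      ▓▓▓▓▓▓      ▓▓▓▓▓▓      ▓   
      ▓▓▓▓▓▓      ▓▓▓▓▓▓      ▓   
      ▓▓▓▓▓▓      ▓▓▓▓▓▓      ▓   
                                  
                                  
                                  


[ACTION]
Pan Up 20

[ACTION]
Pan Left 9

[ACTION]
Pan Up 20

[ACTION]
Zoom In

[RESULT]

            ▓▓▓▓▓▓▓▓▓▓▓▓          
            ▓▓▓▓▓▓▓▓▓▓▓▓          
            ▓▓▓▓▓▓▓▓▓▓▓▓          
            ▓▓▓▓▓▓▓▓▓▓▓▓          
            ▓▓▓▓▓▓▓▓▓▓▓▓          
            ▓▓▓▓▓▓▓▓▓▓▓▓          
            ▓▓▓▓▓▓▓▓▓▓▓▓          
            ▓▓▓▓▓▓▓▓▓▓▓▓          
            ▓▓▓▓▓▓▓▓▓▓▓▓          
            ▓▓▓▓▓▓▓▓▓▓▓▓          
            ▓▓▓▓▓▓▓▓▓▓▓▓          
            ▓▓▓▓▓▓▓▓▓▓▓▓          
▓▓▓▓▓▓▓▓▓▓▓▓            ▓▓▓▓▓▓▓▓▓▓
▓▓▓▓▓▓▓▓▓▓▓▓            ▓▓▓▓▓▓▓▓▓▓
▓▓▓▓▓▓▓▓▓▓▓▓            ▓▓▓▓▓▓▓▓▓▓
▓▓▓▓▓▓▓▓▓▓▓▓            ▓▓▓▓▓▓▓▓▓▓
▓▓▓▓▓▓▓▓▓▓▓▓            ▓▓▓▓▓▓▓▓▓▓
▓▓▓▓▓▓▓▓▓▓▓▓            ▓▓▓▓▓▓▓▓▓▓
▓▓▓▓▓▓▓▓▓▓▓▓            ▓▓▓▓▓▓▓▓▓▓
▓▓▓▓▓▓▓▓▓▓▓▓            ▓▓▓▓▓▓▓▓▓▓
▓▓▓▓▓▓▓▓▓▓▓▓            ▓▓▓▓▓▓▓▓▓▓


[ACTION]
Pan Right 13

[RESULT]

▓▓▓▓▓▓▓▓▓▓▓            ▓▓▓▓▓▓▓▓▓▓▓
▓▓▓▓▓▓▓▓▓▓▓            ▓▓▓▓▓▓▓▓▓▓▓
▓▓▓▓▓▓▓▓▓▓▓            ▓▓▓▓▓▓▓▓▓▓▓
▓▓▓▓▓▓▓▓▓▓▓            ▓▓▓▓▓▓▓▓▓▓▓
▓▓▓▓▓▓▓▓▓▓▓            ▓▓▓▓▓▓▓▓▓▓▓
▓▓▓▓▓▓▓▓▓▓▓            ▓▓▓▓▓▓▓▓▓▓▓
▓▓▓▓▓▓▓▓▓▓▓            ▓▓▓▓▓▓▓▓▓▓▓
▓▓▓▓▓▓▓▓▓▓▓            ▓▓▓▓▓▓▓▓▓▓▓
▓▓▓▓▓▓▓▓▓▓▓            ▓▓▓▓▓▓▓▓▓▓▓
▓▓▓▓▓▓▓▓▓▓▓            ▓▓▓▓▓▓▓▓▓▓▓
▓▓▓▓▓▓▓▓▓▓▓            ▓▓▓▓▓▓▓▓▓▓▓
▓▓▓▓▓▓▓▓▓▓▓            ▓▓▓▓▓▓▓▓▓▓▓
           ▓▓▓▓▓▓▓▓▓▓▓▓           
           ▓▓▓▓▓▓▓▓▓▓▓▓           
           ▓▓▓▓▓▓▓▓▓▓▓▓           
           ▓▓▓▓▓▓▓▓▓▓▓▓           
           ▓▓▓▓▓▓▓▓▓▓▓▓           
           ▓▓▓▓▓▓▓▓▓▓▓▓           
           ▓▓▓▓▓▓▓▓▓▓▓▓           
           ▓▓▓▓▓▓▓▓▓▓▓▓           
           ▓▓▓▓▓▓▓▓▓▓▓▓           


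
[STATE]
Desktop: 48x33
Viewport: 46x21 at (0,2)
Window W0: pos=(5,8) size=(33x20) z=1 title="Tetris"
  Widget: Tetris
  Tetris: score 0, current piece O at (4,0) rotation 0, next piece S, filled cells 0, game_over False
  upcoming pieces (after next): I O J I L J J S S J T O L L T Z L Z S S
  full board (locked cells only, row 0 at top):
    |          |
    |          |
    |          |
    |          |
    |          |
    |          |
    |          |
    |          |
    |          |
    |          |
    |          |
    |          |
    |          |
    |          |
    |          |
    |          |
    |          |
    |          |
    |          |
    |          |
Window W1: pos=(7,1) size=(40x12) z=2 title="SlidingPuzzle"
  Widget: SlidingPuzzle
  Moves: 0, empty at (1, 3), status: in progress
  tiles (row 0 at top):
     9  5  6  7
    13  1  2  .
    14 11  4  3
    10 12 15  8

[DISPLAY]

       ┃ SlidingPuzzle                        
       ┠──────────────────────────────────────
       ┃┌────┬────┬────┬────┐                 
       ┃│  9 │  5 │  6 │  7 │                 
       ┃├────┼────┼────┼────┤                 
       ┃│ 13 │  1 │  2 │    │                 
     ┏━┃├────┼────┼────┼────┤                 
     ┃ ┃│ 14 │ 11 │  4 │  3 │                 
     ┠─┃├────┼────┼────┼────┤                 
     ┃ ┃│ 10 │ 12 │ 15 │  8 │                 
     ┃ ┗━━━━━━━━━━━━━━━━━━━━━━━━━━━━━━━━━━━━━━
     ┃          │░░                  ┃        
     ┃          │                    ┃        
     ┃          │                    ┃        
     ┃          │                    ┃        
     ┃          │Score:              ┃        
     ┃          │0                   ┃        
     ┃          │                    ┃        
     ┃          │                    ┃        
     ┃          │                    ┃        
     ┃          │                    ┃        


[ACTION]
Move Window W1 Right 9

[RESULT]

        ┃ SlidingPuzzle                       
        ┠─────────────────────────────────────
        ┃┌────┬────┬────┬────┐                
        ┃│  9 │  5 │  6 │  7 │                
        ┃├────┼────┼────┼────┤                
        ┃│ 13 │  1 │  2 │    │                
     ┏━━┃├────┼────┼────┼────┤                
     ┃ T┃│ 14 │ 11 │  4 │  3 │                
     ┠──┃├────┼────┼────┼────┤                
     ┃  ┃│ 10 │ 12 │ 15 │  8 │                
     ┃  ┗━━━━━━━━━━━━━━━━━━━━━━━━━━━━━━━━━━━━━
     ┃          │░░                  ┃        
     ┃          │                    ┃        
     ┃          │                    ┃        
     ┃          │                    ┃        
     ┃          │Score:              ┃        
     ┃          │0                   ┃        
     ┃          │                    ┃        
     ┃          │                    ┃        
     ┃          │                    ┃        
     ┃          │                    ┃        


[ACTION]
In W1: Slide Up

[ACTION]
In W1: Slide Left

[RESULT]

        ┃ SlidingPuzzle                       
        ┠─────────────────────────────────────
        ┃┌────┬────┬────┬────┐                
        ┃│  9 │  5 │  6 │  7 │                
        ┃├────┼────┼────┼────┤                
        ┃│ 13 │  1 │  2 │  3 │                
     ┏━━┃├────┼────┼────┼────┤                
     ┃ T┃│ 14 │ 11 │  4 │    │                
     ┠──┃├────┼────┼────┼────┤                
     ┃  ┃│ 10 │ 12 │ 15 │  8 │                
     ┃  ┗━━━━━━━━━━━━━━━━━━━━━━━━━━━━━━━━━━━━━
     ┃          │░░                  ┃        
     ┃          │                    ┃        
     ┃          │                    ┃        
     ┃          │                    ┃        
     ┃          │Score:              ┃        
     ┃          │0                   ┃        
     ┃          │                    ┃        
     ┃          │                    ┃        
     ┃          │                    ┃        
     ┃          │                    ┃        


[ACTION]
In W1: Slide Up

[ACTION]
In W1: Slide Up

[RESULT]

        ┃ SlidingPuzzle                       
        ┠─────────────────────────────────────
        ┃┌────┬────┬────┬────┐                
        ┃│  9 │  5 │  6 │  7 │                
        ┃├────┼────┼────┼────┤                
        ┃│ 13 │  1 │  2 │  3 │                
     ┏━━┃├────┼────┼────┼────┤                
     ┃ T┃│ 14 │ 11 │  4 │  8 │                
     ┠──┃├────┼────┼────┼────┤                
     ┃  ┃│ 10 │ 12 │ 15 │    │                
     ┃  ┗━━━━━━━━━━━━━━━━━━━━━━━━━━━━━━━━━━━━━
     ┃          │░░                  ┃        
     ┃          │                    ┃        
     ┃          │                    ┃        
     ┃          │                    ┃        
     ┃          │Score:              ┃        
     ┃          │0                   ┃        
     ┃          │                    ┃        
     ┃          │                    ┃        
     ┃          │                    ┃        
     ┃          │                    ┃        


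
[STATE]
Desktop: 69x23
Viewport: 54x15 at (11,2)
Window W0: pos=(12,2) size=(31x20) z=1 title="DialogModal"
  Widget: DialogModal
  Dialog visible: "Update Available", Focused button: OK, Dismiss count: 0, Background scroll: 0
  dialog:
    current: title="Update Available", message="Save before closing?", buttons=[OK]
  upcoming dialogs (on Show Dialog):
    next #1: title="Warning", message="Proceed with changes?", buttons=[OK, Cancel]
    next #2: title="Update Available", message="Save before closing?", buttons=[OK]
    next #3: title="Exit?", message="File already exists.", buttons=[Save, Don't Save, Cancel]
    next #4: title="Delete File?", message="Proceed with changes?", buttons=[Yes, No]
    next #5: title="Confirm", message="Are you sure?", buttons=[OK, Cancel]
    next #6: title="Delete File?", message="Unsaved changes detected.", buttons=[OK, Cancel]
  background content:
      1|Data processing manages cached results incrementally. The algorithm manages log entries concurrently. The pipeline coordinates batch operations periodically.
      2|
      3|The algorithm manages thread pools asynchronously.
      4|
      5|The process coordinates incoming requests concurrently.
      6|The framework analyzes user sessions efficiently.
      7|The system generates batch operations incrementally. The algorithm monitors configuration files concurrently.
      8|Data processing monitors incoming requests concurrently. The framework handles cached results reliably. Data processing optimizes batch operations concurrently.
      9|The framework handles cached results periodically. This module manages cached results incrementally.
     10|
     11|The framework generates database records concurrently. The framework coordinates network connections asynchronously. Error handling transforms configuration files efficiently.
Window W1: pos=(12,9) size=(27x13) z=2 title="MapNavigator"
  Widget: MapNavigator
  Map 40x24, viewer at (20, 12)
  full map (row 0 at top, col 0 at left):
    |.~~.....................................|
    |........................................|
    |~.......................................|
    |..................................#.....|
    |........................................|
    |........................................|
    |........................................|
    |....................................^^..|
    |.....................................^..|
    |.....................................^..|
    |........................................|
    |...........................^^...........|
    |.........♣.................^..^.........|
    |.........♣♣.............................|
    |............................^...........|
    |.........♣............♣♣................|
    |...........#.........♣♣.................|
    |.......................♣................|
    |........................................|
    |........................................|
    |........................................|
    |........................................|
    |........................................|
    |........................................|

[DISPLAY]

 ┏━━━━━━━━━━━━━━━━━━━━━━━━━━━━━┓                      
 ┃ DialogModal                 ┃                      
 ┠─────────────────────────────┨                      
 ┃Data processing manages cache┃                      
 ┃                             ┃                      
 ┃The algorithm manages thread ┃                      
 ┃                             ┃                      
 ┏━━━━━━━━━━━━━━━━━━━━━━━━━┓com┃                      
 ┃ MapNavigator            ┃r s┃                      
 ┠─────────────────────────┨ op┃                      
 ┃.........................┃nco┃                      
 ┃.........................┃ed ┃                      
 ┃.........................┃   ┃                      
 ┃...................^^....┃tab┃                      
 ┃.♣..........@......^..^..┃   ┃                      


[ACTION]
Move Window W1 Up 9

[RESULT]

 ┠─────────────────────────┨━━━┓                      
 ┃.........................┃   ┃                      
 ┃.........................┃───┨                      
 ┃.........................┃che┃                      
 ┃...................^^....┃   ┃                      
 ┃.♣..........@......^..^..┃ad ┃                      
 ┃.♣♣......................┃   ┃                      
 ┃....................^....┃com┃                      
 ┃.♣............♣♣.........┃r s┃                      
 ┃...#.........♣♣..........┃ op┃                      
 ┗━━━━━━━━━━━━━━━━━━━━━━━━━┛nco┃                      
 ┃Th│         [OK]         │ed ┃                      
 ┃  └──────────────────────┘   ┃                      
 ┃The framework generates datab┃                      
 ┃                             ┃                      


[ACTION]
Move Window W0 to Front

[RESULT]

 ┏━━━━━━━━━━━━━━━━━━━━━━━━━━━━━┓                      
 ┃ DialogModal                 ┃                      
 ┠─────────────────────────────┨                      
 ┃Data processing manages cache┃                      
 ┃                             ┃                      
 ┃The algorithm manages thread ┃                      
 ┃                             ┃                      
 ┃The process coordinates incom┃                      
 ┃Th┌──────────────────────┐r s┃                      
 ┃Th│   Update Available   │ op┃                      
 ┃Da│ Save before closing? │nco┃                      
 ┃Th│         [OK]         │ed ┃                      
 ┃  └──────────────────────┘   ┃                      
 ┃The framework generates datab┃                      
 ┃                             ┃                      


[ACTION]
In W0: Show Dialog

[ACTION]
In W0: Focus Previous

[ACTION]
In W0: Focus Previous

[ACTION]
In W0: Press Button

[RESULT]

 ┏━━━━━━━━━━━━━━━━━━━━━━━━━━━━━┓                      
 ┃ DialogModal                 ┃                      
 ┠─────────────────────────────┨                      
 ┃Data processing manages cache┃                      
 ┃                             ┃                      
 ┃The algorithm manages thread ┃                      
 ┃                             ┃                      
 ┃The process coordinates incom┃                      
 ┃The framework analyzes user s┃                      
 ┃The system generates batch op┃                      
 ┃Data processing monitors inco┃                      
 ┃The framework handles cached ┃                      
 ┃                             ┃                      
 ┃The framework generates datab┃                      
 ┃                             ┃                      


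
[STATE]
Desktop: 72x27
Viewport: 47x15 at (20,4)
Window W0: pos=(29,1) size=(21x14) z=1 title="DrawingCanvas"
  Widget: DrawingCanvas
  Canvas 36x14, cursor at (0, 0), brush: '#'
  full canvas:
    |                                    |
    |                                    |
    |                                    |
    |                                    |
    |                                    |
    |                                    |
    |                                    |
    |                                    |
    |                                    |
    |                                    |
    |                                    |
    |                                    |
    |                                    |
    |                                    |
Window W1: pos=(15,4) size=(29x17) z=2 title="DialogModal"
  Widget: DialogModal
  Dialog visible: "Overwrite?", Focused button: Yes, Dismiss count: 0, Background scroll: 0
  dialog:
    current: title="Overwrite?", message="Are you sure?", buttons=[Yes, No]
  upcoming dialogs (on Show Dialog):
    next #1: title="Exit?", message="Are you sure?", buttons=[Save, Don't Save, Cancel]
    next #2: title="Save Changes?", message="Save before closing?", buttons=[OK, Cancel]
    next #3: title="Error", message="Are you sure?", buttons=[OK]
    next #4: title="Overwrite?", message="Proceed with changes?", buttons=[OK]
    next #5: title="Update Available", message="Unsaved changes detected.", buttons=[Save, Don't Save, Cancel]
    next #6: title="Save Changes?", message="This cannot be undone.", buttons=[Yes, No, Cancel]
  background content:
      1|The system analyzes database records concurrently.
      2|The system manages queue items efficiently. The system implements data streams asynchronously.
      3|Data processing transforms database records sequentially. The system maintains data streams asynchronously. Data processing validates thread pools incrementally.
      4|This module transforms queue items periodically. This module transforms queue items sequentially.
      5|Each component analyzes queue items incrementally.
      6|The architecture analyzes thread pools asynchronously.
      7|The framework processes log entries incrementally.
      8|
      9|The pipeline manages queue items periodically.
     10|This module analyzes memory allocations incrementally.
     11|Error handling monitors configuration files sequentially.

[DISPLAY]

━━━━━━━━━━━━━━━━━━━━━━━┓     ┃                 
logModal               ┃     ┃                 
───────────────────────┨     ┃                 
system analyzes databas┃     ┃                 
system manages queue it┃     ┃                 
 processing transforms ┃     ┃                 
 module transforms queu┃     ┃                 
 ┌───────────────┐s que┃     ┃                 
a│   Overwrite?  │zes t┃     ┃                 
f│ Are you sure? │s log┃     ┃                 
 │   [Yes]  No   │     ┃━━━━━┛                 
p└───────────────┘ueue ┃                       
 module analyzes memory┃                       
r handling monitors con┃                       
                       ┃                       


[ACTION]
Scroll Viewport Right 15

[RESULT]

━━━━━━━━━━━━━━━━━━┓     ┃                      
dal               ┃     ┃                      
──────────────────┨     ┃                      
m analyzes databas┃     ┃                      
m manages queue it┃     ┃                      
essing transforms ┃     ┃                      
le transforms queu┃     ┃                      
────────────┐s que┃     ┃                      
Overwrite?  │zes t┃     ┃                      
e you sure? │s log┃     ┃                      
[Yes]  No   │     ┃━━━━━┛                      
────────────┘ueue ┃                            
le analyzes memory┃                            
dling monitors con┃                            
                  ┃                            


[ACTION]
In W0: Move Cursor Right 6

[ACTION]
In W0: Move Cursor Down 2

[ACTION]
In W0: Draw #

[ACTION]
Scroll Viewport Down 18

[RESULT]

Overwrite?  │zes t┃     ┃                      
e you sure? │s log┃     ┃                      
[Yes]  No   │     ┃━━━━━┛                      
────────────┘ueue ┃                            
le analyzes memory┃                            
dling monitors con┃                            
                  ┃                            
                  ┃                            
━━━━━━━━━━━━━━━━━━┛                            
                                               
                                               
                                               
                                               
                                               
                                               


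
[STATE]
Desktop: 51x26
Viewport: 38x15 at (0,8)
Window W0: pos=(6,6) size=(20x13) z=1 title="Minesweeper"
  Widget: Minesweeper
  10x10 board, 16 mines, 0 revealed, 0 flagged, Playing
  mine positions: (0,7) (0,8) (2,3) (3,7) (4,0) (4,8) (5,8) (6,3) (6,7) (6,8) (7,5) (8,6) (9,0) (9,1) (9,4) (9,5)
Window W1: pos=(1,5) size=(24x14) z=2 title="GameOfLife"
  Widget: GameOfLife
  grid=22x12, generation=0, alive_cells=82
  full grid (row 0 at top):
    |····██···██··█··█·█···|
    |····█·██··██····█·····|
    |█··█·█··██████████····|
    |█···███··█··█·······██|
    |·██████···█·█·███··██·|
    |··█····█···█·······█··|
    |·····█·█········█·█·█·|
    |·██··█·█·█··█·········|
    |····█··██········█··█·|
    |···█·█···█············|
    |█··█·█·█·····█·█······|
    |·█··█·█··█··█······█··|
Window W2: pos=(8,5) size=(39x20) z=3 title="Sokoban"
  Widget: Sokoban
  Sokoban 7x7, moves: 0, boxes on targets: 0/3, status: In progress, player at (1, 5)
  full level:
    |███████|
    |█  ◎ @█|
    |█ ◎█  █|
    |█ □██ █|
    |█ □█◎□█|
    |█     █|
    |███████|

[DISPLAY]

 ┃Gen: 0┃███████                      
 ┃····█·┃█  ◎ @█                      
 ┃█··█·█┃█ ◎█  █                      
 ┃█···██┃█ □██ █                      
 ┃·█████┃█ □█◎□█                      
 ┃··█···┃█     █                      
 ┃·····█┃███████                      
 ┃·██··█┃Moves: 0  0/3                
 ┃····█·┃                             
 ┃···█·█┃                             
 ┗━━━━━━┃                             
        ┃                             
        ┃                             
        ┃                             
        ┃                             


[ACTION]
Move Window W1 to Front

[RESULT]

 ┃Gen: 0                ┃             
 ┃····█·██··██····█·····┃             
 ┃█··█·█··██████████····┃             
 ┃█···███··█··█·······██┃             
 ┃·██████···█·█·███··██·┃             
 ┃··█····█···█·······█··┃             
 ┃·····█·█········█·█·█·┃             
 ┃·██··█·█·█··█·········┃             
 ┃····█··██········█··█·┃             
 ┃···█·█···█············┃             
 ┗━━━━━━━━━━━━━━━━━━━━━━┛             
        ┃                             
        ┃                             
        ┃                             
        ┃                             


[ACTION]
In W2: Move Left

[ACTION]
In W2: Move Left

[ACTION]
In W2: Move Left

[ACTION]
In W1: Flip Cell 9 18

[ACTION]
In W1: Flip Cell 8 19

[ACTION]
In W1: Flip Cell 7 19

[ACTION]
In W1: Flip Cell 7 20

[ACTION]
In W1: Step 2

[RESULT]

 ┃Gen: 2                ┃             
 ┃···█··█████···██·█····┃             
 ┃······█·█·····█████·█·┃             
 ┃·██····███··█····█·█·█┃             
 ┃█·█···██···██······█·█┃             
 ┃█··█··███··██···███·█·┃             
 ┃·███···██·······█·██··┃             
 ┃·█···█·█···········███┃             
 ┃··█····█··········███·┃             
 ┃·····█·█···········█··┃             
 ┗━━━━━━━━━━━━━━━━━━━━━━┛             
        ┃                             
        ┃                             
        ┃                             
        ┃                             
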